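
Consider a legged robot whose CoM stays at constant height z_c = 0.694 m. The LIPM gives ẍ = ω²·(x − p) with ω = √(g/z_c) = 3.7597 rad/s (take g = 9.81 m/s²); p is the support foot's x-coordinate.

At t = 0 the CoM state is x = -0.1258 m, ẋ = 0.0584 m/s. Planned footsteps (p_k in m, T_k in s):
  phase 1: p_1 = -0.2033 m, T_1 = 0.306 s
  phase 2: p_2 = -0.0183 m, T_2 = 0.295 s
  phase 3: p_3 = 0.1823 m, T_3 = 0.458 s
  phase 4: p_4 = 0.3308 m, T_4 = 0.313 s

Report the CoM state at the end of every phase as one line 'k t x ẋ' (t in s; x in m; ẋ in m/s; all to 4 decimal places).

1 0.3060 -0.0465 0.5157
2 0.6010 0.1196 0.7235
3 1.0590 0.5224 1.4501
4 1.3720 1.2372 3.6329

phase 1: p=-0.2033, T=0.306, ωT=1.150468, cosh=1.738080, sinh=1.421592; start (x,ẋ)=(-0.125800, 0.058400) → end (x,ẋ)=(-0.046517, 0.515723)
phase 2: p=-0.0183, T=0.295, ωT=1.109112, cosh=1.680758, sinh=1.350906; start (x,ẋ)=(-0.046517, 0.515723) → end (x,ẋ)=(0.119580, 0.723491)
phase 3: p=0.1823, T=0.458, ωT=1.721943, cosh=2.887053, sinh=2.708334; start (x,ẋ)=(0.119580, 0.723491) → end (x,ẋ)=(0.522396, 1.450103)
phase 4: p=0.3308, T=0.313, ωT=1.176786, cosh=1.776100, sinh=1.467832; start (x,ẋ)=(0.522396, 1.450103) → end (x,ẋ)=(1.237231, 3.632870)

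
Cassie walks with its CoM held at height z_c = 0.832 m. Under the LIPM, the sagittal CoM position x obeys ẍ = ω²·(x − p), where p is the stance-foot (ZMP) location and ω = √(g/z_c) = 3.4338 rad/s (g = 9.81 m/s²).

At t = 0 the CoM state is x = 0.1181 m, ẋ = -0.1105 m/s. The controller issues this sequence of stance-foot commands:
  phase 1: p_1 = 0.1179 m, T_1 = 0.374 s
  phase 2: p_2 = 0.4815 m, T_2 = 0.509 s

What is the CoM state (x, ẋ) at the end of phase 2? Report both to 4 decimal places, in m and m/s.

phase 1: p=0.1179, T=0.374, ωT=1.284241, cosh=1.944393, sinh=1.667533; start (x,ẋ)=(0.118100, -0.110500) → end (x,ẋ)=(0.064628, -0.213710)
phase 2: p=0.4815, T=0.509, ωT=1.747804, cosh=2.958068, sinh=2.783912; start (x,ẋ)=(0.064628, -0.213710) → end (x,ẋ)=(-0.924900, -4.617220)

x = -0.9249, ẋ = -4.6172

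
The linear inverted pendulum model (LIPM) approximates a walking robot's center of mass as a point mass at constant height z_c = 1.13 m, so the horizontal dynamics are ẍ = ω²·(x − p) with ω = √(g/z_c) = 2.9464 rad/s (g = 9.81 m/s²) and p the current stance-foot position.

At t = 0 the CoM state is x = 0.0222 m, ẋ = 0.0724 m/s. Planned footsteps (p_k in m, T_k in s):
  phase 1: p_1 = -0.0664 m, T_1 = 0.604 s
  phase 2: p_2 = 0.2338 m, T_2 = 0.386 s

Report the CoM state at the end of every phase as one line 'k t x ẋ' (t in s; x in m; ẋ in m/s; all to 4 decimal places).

phase 1: p=-0.0664, T=0.604, ωT=1.779626, cosh=3.048169, sinh=2.879468; start (x,ẋ)=(0.022200, 0.072400) → end (x,ẋ)=(0.274423, 0.972375)
phase 2: p=0.2338, T=0.386, ωT=1.137310, cosh=1.719525, sinh=1.398845; start (x,ẋ)=(0.274423, 0.972375) → end (x,ẋ)=(0.765301, 1.839454)

1 0.6040 0.2744 0.9724
2 0.9900 0.7653 1.8395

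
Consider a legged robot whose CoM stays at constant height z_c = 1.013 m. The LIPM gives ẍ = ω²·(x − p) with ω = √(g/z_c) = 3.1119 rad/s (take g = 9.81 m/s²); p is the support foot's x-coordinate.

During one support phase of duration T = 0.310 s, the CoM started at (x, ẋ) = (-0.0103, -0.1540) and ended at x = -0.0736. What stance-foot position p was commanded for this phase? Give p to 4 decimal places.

p = 0.0052

ωT = 3.1119·0.310 = 0.964689; cosh(ωT) = 1.502537, sinh(ωT) = 1.121435
x(T) = p + (x₀−p)·cosh(ωT) + (ẋ₀/ω)·sinh(ωT) ⇒ p·(1 − cosh) = x(T) − x₀·cosh − (ẋ₀/ω)·sinh
numerator   = -0.0736 − (-0.0103)·1.502537 − (-0.1540/3.1119)·1.121435 = -0.002627
denominator = 1 − 1.502537 = -0.502537
p = -0.002627 / -0.502537 = 0.0052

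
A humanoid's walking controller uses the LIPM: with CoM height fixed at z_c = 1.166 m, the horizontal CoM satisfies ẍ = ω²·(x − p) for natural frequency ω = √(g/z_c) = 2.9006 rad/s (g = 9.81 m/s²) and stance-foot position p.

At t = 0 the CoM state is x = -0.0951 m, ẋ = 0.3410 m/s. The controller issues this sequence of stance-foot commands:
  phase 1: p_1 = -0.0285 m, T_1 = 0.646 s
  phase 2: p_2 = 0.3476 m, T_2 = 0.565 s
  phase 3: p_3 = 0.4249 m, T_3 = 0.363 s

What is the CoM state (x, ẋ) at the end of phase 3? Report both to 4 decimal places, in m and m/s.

phase 1: p=-0.0285, T=0.646, ωT=1.873788, cosh=3.333230, sinh=3.179689; start (x,ẋ)=(-0.095100, 0.341000) → end (x,ẋ)=(0.123317, 0.522379)
phase 2: p=0.3476, T=0.565, ωT=1.638839, cosh=2.671697, sinh=2.477491; start (x,ẋ)=(0.123317, 0.522379) → end (x,ẋ)=(0.194564, -0.216106)
phase 3: p=0.4249, T=0.363, ωT=1.052918, cosh=1.607460, sinh=1.258542; start (x,ẋ)=(0.194564, -0.216106) → end (x,ẋ)=(-0.039122, -1.188228)

x = -0.0391, ẋ = -1.1882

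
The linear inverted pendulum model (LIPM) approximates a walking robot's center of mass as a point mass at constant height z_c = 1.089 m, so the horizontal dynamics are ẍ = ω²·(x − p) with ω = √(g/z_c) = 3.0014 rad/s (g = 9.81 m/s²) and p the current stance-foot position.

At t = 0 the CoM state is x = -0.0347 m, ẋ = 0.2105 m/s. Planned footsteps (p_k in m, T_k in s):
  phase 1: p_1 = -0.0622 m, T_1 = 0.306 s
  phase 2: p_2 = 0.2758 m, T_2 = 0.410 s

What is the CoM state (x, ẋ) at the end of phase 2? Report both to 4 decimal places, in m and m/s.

x = 0.0641, ẋ = -0.3241

phase 1: p=-0.0622, T=0.306, ωT=0.918428, cosh=1.452248, sinh=1.053102; start (x,ẋ)=(-0.034700, 0.210500) → end (x,ẋ)=(0.051595, 0.392620)
phase 2: p=0.2758, T=0.410, ωT=1.230574, cosh=1.857659, sinh=1.565535; start (x,ẋ)=(0.051595, 0.392620) → end (x,ẋ)=(0.064094, -0.324140)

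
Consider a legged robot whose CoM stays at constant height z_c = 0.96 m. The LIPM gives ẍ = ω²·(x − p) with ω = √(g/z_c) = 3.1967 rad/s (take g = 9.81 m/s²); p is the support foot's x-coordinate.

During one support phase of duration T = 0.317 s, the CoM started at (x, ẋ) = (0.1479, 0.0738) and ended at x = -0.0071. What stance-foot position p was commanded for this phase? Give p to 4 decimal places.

ωT = 3.1967·0.317 = 1.013354; cosh(ωT) = 1.558912, sinh(ωT) = 1.195913
x(T) = p + (x₀−p)·cosh(ωT) + (ẋ₀/ω)·sinh(ωT) ⇒ p·(1 − cosh) = x(T) − x₀·cosh − (ẋ₀/ω)·sinh
numerator   = -0.0071 − (0.1479)·1.558912 − (0.0738/3.1967)·1.195913 = -0.265272
denominator = 1 − 1.558912 = -0.558912
p = -0.265272 / -0.558912 = 0.4746

p = 0.4746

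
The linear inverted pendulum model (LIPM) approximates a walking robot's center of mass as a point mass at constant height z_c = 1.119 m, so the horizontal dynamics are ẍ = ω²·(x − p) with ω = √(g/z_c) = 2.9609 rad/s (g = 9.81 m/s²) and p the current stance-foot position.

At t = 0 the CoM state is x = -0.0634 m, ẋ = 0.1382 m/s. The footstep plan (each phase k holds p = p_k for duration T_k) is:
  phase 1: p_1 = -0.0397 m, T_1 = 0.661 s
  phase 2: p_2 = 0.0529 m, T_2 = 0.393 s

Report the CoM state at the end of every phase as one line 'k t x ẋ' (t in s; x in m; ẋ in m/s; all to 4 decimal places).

phase 1: p=-0.0397, T=0.661, ωT=1.957155, cosh=3.610209, sinh=3.468949; start (x,ẋ)=(-0.063400, 0.138200) → end (x,ẋ)=(0.036651, 0.255503)
phase 2: p=0.0529, T=0.393, ωT=1.163634, cosh=1.756947, sinh=1.444598; start (x,ẋ)=(0.036651, 0.255503) → end (x,ẋ)=(0.149010, 0.379405)

1 0.6610 0.0367 0.2555
2 1.0540 0.1490 0.3794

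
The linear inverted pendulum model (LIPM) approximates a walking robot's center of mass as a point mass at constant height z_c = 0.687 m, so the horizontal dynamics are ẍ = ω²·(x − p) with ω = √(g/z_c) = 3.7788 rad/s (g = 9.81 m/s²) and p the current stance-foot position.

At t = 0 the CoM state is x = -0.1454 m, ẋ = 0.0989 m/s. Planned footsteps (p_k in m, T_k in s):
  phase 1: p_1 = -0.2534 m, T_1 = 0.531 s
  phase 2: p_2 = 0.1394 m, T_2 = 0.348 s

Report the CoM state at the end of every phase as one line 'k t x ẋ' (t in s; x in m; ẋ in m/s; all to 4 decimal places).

1 0.5310 0.2511 1.8647
2 0.8790 1.2151 4.4523

phase 1: p=-0.2534, T=0.531, ωT=2.006543, cosh=3.786006, sinh=3.651554; start (x,ẋ)=(-0.145400, 0.098900) → end (x,ẋ)=(0.251058, 1.864673)
phase 2: p=0.1394, T=0.348, ωT=1.315022, cosh=1.996651, sinh=1.728183; start (x,ẋ)=(0.251058, 1.864673) → end (x,ẋ)=(1.215126, 4.452282)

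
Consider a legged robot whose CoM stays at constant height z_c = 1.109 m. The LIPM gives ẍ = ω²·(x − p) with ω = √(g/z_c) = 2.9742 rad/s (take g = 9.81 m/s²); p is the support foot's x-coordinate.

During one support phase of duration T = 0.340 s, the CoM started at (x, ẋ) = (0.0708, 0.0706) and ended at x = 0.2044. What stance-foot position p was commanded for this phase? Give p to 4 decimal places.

p = -0.1184

ωT = 2.9742·0.340 = 1.011228; cosh(ωT) = 1.556373, sinh(ωT) = 1.192601
x(T) = p + (x₀−p)·cosh(ωT) + (ẋ₀/ω)·sinh(ωT) ⇒ p·(1 − cosh) = x(T) − x₀·cosh − (ẋ₀/ω)·sinh
numerator   = 0.2044 − (0.0708)·1.556373 − (0.0706/2.9742)·1.192601 = 0.065899
denominator = 1 − 1.556373 = -0.556373
p = 0.065899 / -0.556373 = -0.1184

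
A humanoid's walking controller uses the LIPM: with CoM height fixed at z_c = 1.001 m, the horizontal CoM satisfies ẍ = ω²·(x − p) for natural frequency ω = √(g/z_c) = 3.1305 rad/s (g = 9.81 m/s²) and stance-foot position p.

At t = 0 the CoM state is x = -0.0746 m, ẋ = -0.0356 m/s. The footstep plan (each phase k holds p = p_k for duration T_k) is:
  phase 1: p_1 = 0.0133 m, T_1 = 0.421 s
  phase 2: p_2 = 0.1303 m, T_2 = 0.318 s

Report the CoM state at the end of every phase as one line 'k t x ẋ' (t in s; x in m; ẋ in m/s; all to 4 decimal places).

phase 1: p=0.0133, T=0.421, ωT=1.317940, cosh=2.001703, sinh=1.734017; start (x,ẋ)=(-0.074600, -0.035600) → end (x,ẋ)=(-0.182369, -0.548412)
phase 2: p=0.1303, T=0.318, ωT=0.995499, cosh=1.537807, sinh=1.168268; start (x,ẋ)=(-0.182369, -0.548412) → end (x,ẋ)=(-0.555185, -1.986863)

1 0.4210 -0.1824 -0.5484
2 0.7390 -0.5552 -1.9869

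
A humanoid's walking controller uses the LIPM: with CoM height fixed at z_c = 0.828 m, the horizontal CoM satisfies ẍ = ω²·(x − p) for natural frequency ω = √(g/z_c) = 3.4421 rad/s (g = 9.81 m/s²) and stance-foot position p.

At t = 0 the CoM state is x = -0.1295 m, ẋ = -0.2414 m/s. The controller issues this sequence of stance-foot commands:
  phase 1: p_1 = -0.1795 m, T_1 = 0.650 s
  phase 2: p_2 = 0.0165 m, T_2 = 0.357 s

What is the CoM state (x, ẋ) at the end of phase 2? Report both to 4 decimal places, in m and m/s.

phase 1: p=-0.1795, T=0.650, ωT=2.237365, cosh=4.737676, sinh=4.630937; start (x,ẋ)=(-0.129500, -0.241400) → end (x,ẋ)=(-0.267391, -0.346668)
phase 2: p=0.0165, T=0.357, ωT=1.228830, cosh=1.854931, sinh=1.562297; start (x,ẋ)=(-0.267391, -0.346668) → end (x,ẋ)=(-0.667444, -2.169693)

x = -0.6674, ẋ = -2.1697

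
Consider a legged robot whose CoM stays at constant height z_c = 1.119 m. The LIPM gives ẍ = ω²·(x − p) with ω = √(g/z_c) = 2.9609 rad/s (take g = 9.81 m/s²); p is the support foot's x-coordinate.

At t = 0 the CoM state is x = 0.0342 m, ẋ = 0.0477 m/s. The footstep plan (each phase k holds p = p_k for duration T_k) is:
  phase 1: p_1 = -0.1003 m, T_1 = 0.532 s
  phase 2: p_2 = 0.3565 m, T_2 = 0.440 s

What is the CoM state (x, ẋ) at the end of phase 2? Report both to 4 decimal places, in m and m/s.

x = 0.7962, ẋ = 1.6497

phase 1: p=-0.1003, T=0.532, ωT=1.575199, cosh=2.519334, sinh=2.312368; start (x,ẋ)=(0.034200, 0.047700) → end (x,ẋ)=(0.275803, 1.041052)
phase 2: p=0.3565, T=0.440, ωT=1.302796, cosh=1.975671, sinh=1.703900; start (x,ẋ)=(0.275803, 1.041052) → end (x,ẋ)=(0.796159, 1.649651)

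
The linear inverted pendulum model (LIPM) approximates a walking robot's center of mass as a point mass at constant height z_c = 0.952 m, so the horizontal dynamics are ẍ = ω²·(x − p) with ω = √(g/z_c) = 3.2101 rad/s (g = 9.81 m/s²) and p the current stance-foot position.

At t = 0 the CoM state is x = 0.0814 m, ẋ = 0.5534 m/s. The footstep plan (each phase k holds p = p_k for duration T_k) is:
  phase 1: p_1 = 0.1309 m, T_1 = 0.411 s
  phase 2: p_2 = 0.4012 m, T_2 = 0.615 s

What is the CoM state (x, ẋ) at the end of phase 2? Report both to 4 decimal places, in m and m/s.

x = 1.0604, ẋ = 2.2630

phase 1: p=0.1309, T=0.411, ωT=1.319351, cosh=2.004151, sinh=1.736842; start (x,ẋ)=(0.081400, 0.553400) → end (x,ẋ)=(0.331115, 0.833113)
phase 2: p=0.4012, T=0.615, ωT=1.974212, cosh=3.669905, sinh=3.531034; start (x,ẋ)=(0.331115, 0.833113) → end (x,ẋ)=(1.060398, 2.263030)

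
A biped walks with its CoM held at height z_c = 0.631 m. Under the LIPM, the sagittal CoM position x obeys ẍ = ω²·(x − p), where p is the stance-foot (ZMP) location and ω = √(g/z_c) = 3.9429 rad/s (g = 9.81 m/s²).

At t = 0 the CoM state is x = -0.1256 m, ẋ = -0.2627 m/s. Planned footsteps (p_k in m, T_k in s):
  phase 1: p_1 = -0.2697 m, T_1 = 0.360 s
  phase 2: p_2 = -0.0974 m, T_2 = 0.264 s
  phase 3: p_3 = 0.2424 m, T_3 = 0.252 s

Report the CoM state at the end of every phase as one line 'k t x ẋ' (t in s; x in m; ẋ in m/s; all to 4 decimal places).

1 0.3600 -0.0840 0.5311
2 0.6240 0.0908 0.9110
3 0.8760 0.2788 0.7022

phase 1: p=-0.2697, T=0.360, ωT=1.419444, cosh=2.188335, sinh=1.946486; start (x,ẋ)=(-0.125600, -0.262700) → end (x,ẋ)=(-0.084048, 0.531063)
phase 2: p=-0.0974, T=0.264, ωT=1.040926, cosh=1.592482, sinh=1.239355; start (x,ẋ)=(-0.084048, 0.531063) → end (x,ẋ)=(0.090790, 0.910957)
phase 3: p=0.2424, T=0.252, ωT=0.993611, cosh=1.535603, sinh=1.165366; start (x,ẋ)=(0.090790, 0.910957) → end (x,ẋ)=(0.278830, 0.702232)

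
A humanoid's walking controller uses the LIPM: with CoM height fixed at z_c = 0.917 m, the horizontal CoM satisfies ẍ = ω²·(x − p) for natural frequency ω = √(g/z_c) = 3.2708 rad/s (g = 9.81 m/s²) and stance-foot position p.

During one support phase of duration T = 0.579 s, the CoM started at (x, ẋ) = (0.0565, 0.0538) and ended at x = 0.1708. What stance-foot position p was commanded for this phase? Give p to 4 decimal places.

p = 0.0311

ωT = 3.2708·0.579 = 1.893793; cosh(ωT) = 3.397512, sinh(ωT) = 3.247013
x(T) = p + (x₀−p)·cosh(ωT) + (ẋ₀/ω)·sinh(ωT) ⇒ p·(1 − cosh) = x(T) − x₀·cosh − (ẋ₀/ω)·sinh
numerator   = 0.1708 − (0.0565)·3.397512 − (0.0538/3.2708)·3.247013 = -0.074568
denominator = 1 − 3.397512 = -2.397512
p = -0.074568 / -2.397512 = 0.0311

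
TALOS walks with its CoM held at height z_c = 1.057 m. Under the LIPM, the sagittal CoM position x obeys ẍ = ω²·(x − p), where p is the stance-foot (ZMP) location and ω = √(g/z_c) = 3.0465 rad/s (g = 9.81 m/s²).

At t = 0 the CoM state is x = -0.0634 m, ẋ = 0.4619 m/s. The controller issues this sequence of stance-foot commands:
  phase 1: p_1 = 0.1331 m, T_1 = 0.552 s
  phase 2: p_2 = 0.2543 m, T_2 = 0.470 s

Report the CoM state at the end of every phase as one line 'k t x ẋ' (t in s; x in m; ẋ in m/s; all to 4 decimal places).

phase 1: p=0.1331, T=0.552, ωT=1.681668, cosh=2.780288, sinh=2.594225; start (x,ẋ)=(-0.063400, 0.461900) → end (x,ẋ)=(-0.019899, -0.268785)
phase 2: p=0.2543, T=0.470, ωT=1.431855, cosh=2.212662, sinh=1.973796; start (x,ẋ)=(-0.019899, -0.268785) → end (x,ẋ)=(-0.526552, -2.243535)

1 0.5520 -0.0199 -0.2688
2 1.0220 -0.5266 -2.2435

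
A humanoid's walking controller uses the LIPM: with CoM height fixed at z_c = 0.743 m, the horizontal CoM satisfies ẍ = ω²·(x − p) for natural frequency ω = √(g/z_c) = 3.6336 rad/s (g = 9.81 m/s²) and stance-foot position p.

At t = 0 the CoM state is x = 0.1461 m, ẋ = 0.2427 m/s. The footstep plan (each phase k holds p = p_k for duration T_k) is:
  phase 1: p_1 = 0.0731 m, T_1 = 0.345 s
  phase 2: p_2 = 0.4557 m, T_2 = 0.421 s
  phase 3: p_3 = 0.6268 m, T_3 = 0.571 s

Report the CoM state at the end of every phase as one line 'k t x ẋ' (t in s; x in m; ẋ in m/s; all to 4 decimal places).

1 0.3450 0.3188 0.8864
2 0.7660 0.6617 1.0481
3 1.3370 1.8981 4.7350

phase 1: p=0.0731, T=0.345, ωT=1.253592, cosh=1.894190, sinh=1.608713; start (x,ẋ)=(0.146100, 0.242700) → end (x,ẋ)=(0.318827, 0.886435)
phase 2: p=0.4557, T=0.421, ωT=1.529746, cosh=2.416796, sinh=2.200206; start (x,ẋ)=(0.318827, 0.886435) → end (x,ẋ)=(0.661657, 1.048080)
phase 3: p=0.6268, T=0.571, ωT=2.074786, cosh=4.044211, sinh=3.918628; start (x,ẋ)=(0.661657, 1.048080) → end (x,ẋ)=(1.898065, 4.734985)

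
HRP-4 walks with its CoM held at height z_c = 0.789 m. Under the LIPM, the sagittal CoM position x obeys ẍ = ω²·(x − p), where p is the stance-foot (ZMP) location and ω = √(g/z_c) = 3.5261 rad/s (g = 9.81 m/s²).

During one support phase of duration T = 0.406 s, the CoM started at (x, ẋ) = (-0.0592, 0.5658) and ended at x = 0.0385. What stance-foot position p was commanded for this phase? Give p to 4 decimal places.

ωT = 3.5261·0.406 = 1.431597; cosh(ωT) = 2.212152, sinh(ωT) = 1.973225
x(T) = p + (x₀−p)·cosh(ωT) + (ẋ₀/ω)·sinh(ωT) ⇒ p·(1 − cosh) = x(T) − x₀·cosh − (ẋ₀/ω)·sinh
numerator   = 0.0385 − (-0.0592)·2.212152 − (0.5658/3.5261)·1.973225 = -0.147165
denominator = 1 − 2.212152 = -1.212152
p = -0.147165 / -1.212152 = 0.1214

p = 0.1214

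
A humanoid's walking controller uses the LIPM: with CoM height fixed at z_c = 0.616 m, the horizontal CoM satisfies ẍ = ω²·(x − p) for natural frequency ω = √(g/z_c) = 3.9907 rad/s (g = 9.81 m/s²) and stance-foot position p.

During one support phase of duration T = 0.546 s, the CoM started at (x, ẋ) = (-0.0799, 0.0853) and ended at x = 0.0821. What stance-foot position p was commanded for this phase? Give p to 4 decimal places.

p = -0.0997

ωT = 3.9907·0.546 = 2.178922; cosh(ωT) = 4.474970, sinh(ωT) = 4.361807
x(T) = p + (x₀−p)·cosh(ωT) + (ẋ₀/ω)·sinh(ωT) ⇒ p·(1 − cosh) = x(T) − x₀·cosh − (ẋ₀/ω)·sinh
numerator   = 0.0821 − (-0.0799)·4.474970 − (0.0853/3.9907)·4.361807 = 0.346418
denominator = 1 − 4.474970 = -3.474970
p = 0.346418 / -3.474970 = -0.0997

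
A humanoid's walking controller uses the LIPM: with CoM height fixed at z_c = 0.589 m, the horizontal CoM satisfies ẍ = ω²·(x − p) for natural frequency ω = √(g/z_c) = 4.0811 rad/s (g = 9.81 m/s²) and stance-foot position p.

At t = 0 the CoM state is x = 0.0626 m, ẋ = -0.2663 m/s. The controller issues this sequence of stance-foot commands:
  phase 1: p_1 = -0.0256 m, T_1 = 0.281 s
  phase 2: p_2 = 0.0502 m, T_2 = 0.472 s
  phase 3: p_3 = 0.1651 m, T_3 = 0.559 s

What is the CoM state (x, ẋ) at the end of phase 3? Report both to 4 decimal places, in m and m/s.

phase 1: p=-0.0256, T=0.281, ωT=1.146789, cosh=1.732862, sinh=1.415207; start (x,ẋ)=(0.062600, -0.266300) → end (x,ẋ)=(0.034893, 0.047947)
phase 2: p=0.0502, T=0.472, ωT=1.926279, cosh=3.504806, sinh=3.359117; start (x,ẋ)=(0.034893, 0.047947) → end (x,ẋ)=(0.036018, -0.041793)
phase 3: p=0.1651, T=0.559, ωT=2.281335, cosh=4.945944, sinh=4.843796; start (x,ẋ)=(0.036018, -0.041793) → end (x,ẋ)=(-0.522938, -2.758409)

x = -0.5229, ẋ = -2.7584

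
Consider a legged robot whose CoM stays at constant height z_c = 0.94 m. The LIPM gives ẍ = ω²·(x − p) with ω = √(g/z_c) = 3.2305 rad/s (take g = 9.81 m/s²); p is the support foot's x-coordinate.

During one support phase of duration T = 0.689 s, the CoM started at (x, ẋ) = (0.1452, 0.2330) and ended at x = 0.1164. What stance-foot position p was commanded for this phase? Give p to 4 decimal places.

ωT = 3.2305·0.689 = 2.225814; cosh(ωT) = 4.684501, sinh(ωT) = 4.576522
x(T) = p + (x₀−p)·cosh(ωT) + (ẋ₀/ω)·sinh(ωT) ⇒ p·(1 − cosh) = x(T) − x₀·cosh − (ẋ₀/ω)·sinh
numerator   = 0.1164 − (0.1452)·4.684501 − (0.2330/3.2305)·4.576522 = -0.893871
denominator = 1 − 4.684501 = -3.684501
p = -0.893871 / -3.684501 = 0.2426

p = 0.2426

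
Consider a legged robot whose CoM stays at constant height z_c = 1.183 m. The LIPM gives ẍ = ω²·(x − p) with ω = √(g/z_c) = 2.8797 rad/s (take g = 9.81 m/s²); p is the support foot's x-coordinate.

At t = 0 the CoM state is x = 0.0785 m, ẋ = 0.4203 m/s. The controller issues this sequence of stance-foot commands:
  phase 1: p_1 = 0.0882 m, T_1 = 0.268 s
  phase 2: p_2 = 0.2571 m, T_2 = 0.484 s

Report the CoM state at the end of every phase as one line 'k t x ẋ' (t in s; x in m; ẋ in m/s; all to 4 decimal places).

1 0.2680 0.1996 0.5280
2 0.7520 0.4809 0.8166

phase 1: p=0.0882, T=0.268, ωT=0.771760, cosh=1.312884, sinh=0.850685; start (x,ẋ)=(0.078500, 0.420300) → end (x,ẋ)=(0.199625, 0.528043)
phase 2: p=0.2571, T=0.484, ωT=1.393775, cosh=2.139085, sinh=1.890949; start (x,ẋ)=(0.199625, 0.528043) → end (x,ẋ)=(0.480894, 0.816556)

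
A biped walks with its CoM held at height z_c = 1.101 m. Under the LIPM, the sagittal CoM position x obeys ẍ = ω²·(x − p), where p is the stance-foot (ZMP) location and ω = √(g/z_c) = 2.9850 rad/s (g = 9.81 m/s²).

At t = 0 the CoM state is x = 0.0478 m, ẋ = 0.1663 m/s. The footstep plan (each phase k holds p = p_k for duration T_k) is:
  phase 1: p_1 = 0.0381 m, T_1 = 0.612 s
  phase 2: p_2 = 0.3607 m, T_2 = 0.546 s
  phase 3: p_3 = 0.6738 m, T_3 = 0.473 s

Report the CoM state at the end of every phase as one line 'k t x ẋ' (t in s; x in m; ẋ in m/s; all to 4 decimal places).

phase 1: p=0.0381, T=0.612, ωT=1.826820, cosh=3.187509, sinh=3.026585; start (x,ẋ)=(0.047800, 0.166300) → end (x,ẋ)=(0.237636, 0.617716)
phase 2: p=0.3607, T=0.546, ωT=1.629810, cosh=2.649436, sinh=2.453469; start (x,ẋ)=(0.237636, 0.617716) → end (x,ẋ)=(0.542370, 0.735324)
phase 3: p=0.6738, T=0.473, ωT=1.411905, cosh=2.173722, sinh=1.930044; start (x,ẋ)=(0.542370, 0.735324) → end (x,ẋ)=(0.863554, 0.841198)

1 0.6120 0.2376 0.6177
2 1.1580 0.5424 0.7353
3 1.6310 0.8636 0.8412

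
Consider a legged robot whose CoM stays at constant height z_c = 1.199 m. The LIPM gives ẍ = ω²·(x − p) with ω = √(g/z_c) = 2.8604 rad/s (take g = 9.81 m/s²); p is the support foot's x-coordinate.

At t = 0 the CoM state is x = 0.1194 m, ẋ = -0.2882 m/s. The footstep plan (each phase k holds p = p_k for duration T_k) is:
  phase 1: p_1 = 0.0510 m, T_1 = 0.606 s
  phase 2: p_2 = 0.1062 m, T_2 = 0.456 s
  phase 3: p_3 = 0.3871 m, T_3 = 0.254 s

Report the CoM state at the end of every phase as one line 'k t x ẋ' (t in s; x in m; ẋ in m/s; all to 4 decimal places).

1 0.6060 -0.0256 -0.3047
2 1.0620 -0.3364 -1.2463
3 1.3160 -0.8810 -3.2293

phase 1: p=0.0510, T=0.606, ωT=1.733402, cosh=2.918280, sinh=2.741598; start (x,ẋ)=(0.119400, -0.288200) → end (x,ẋ)=(-0.025620, -0.304651)
phase 2: p=0.1062, T=0.456, ωT=1.304342, cosh=1.978308, sinh=1.706957; start (x,ẋ)=(-0.025620, -0.304651) → end (x,ẋ)=(-0.336382, -1.246314)
phase 3: p=0.3871, T=0.254, ωT=0.726542, cosh=1.275748, sinh=0.792169; start (x,ẋ)=(-0.336382, -1.246314) → end (x,ẋ)=(-0.881039, -3.229334)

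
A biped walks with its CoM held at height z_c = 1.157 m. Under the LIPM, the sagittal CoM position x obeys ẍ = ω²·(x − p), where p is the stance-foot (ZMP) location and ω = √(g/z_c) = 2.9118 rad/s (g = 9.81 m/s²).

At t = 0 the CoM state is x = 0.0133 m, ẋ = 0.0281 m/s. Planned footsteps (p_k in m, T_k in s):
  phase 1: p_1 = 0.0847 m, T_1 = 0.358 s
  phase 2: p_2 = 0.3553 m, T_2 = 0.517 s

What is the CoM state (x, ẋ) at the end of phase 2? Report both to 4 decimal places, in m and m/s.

phase 1: p=0.0847, T=0.358, ωT=1.042424, cosh=1.594342, sinh=1.241743; start (x,ẋ)=(0.013300, 0.028100) → end (x,ẋ)=(-0.017153, -0.213360)
phase 2: p=0.3553, T=0.517, ωT=1.505401, cosh=2.363943, sinh=2.142015; start (x,ẋ)=(-0.017153, -0.213360) → end (x,ẋ)=(-0.682112, -2.827404)

x = -0.6821, ẋ = -2.8274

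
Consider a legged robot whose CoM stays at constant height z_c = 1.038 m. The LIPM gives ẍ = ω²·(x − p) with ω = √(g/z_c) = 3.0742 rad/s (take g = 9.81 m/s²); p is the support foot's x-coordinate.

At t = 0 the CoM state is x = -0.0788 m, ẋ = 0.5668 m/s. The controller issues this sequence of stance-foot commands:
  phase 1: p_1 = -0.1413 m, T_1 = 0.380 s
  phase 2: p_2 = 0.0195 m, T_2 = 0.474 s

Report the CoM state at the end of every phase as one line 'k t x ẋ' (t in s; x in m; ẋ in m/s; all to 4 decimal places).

1 0.3800 0.2367 1.2787
2 0.8540 1.3558 4.2502

phase 1: p=-0.1413, T=0.380, ωT=1.168196, cosh=1.763556, sinh=1.452629; start (x,ẋ)=(-0.078800, 0.566800) → end (x,ẋ)=(0.236748, 1.278688)
phase 2: p=0.0195, T=0.474, ωT=1.457171, cosh=2.263344, sinh=2.030450; start (x,ẋ)=(0.236748, 1.278688) → end (x,ẋ)=(1.355756, 4.250176)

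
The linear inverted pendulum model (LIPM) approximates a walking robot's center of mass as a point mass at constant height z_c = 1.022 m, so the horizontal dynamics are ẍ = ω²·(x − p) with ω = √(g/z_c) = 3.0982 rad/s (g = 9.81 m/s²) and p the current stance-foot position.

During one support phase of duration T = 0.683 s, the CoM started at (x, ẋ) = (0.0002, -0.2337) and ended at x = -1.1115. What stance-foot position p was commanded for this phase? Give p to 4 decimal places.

ωT = 3.0982·0.683 = 2.116071; cosh(ωT) = 4.209485, sinh(ωT) = 4.088981
x(T) = p + (x₀−p)·cosh(ωT) + (ẋ₀/ω)·sinh(ωT) ⇒ p·(1 − cosh) = x(T) − x₀·cosh − (ẋ₀/ω)·sinh
numerator   = -1.1115 − (0.0002)·4.209485 − (-0.2337/3.0982)·4.088981 = -0.803906
denominator = 1 − 4.209485 = -3.209485
p = -0.803906 / -3.209485 = 0.2505

p = 0.2505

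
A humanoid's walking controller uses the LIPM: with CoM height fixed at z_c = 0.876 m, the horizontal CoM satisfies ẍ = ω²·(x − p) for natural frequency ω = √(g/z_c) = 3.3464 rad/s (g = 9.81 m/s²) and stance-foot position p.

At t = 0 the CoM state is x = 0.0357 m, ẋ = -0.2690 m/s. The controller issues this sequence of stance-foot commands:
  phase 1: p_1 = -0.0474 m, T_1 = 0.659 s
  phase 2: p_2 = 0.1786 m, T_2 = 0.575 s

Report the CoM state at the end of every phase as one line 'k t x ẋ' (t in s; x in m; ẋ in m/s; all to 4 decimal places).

phase 1: p=-0.0474, T=0.659, ωT=2.205278, cosh=4.591495, sinh=4.481275; start (x,ẋ)=(0.035700, -0.269000) → end (x,ẋ)=(-0.026074, 0.011067)
phase 2: p=0.1786, T=0.575, ωT=1.924180, cosh=3.497763, sinh=3.351767; start (x,ẋ)=(-0.026074, 0.011067) → end (x,ẋ)=(-0.526215, -2.256982)

1 0.6590 -0.0261 0.0111
2 1.2340 -0.5262 -2.2570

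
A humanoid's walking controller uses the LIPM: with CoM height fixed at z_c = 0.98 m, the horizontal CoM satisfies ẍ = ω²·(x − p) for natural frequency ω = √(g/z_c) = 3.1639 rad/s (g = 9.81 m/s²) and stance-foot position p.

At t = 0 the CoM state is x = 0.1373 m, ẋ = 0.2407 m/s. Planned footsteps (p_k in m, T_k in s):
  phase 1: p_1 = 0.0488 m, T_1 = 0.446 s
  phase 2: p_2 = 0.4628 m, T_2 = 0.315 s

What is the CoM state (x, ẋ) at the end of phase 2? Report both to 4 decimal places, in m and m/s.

x = 0.7403, ẋ = 1.3579

phase 1: p=0.0488, T=0.446, ωT=1.411099, cosh=2.172168, sinh=1.928293; start (x,ẋ)=(0.137300, 0.240700) → end (x,ẋ)=(0.387736, 1.062773)
phase 2: p=0.4628, T=0.315, ωT=0.996629, cosh=1.539127, sinh=1.170005; start (x,ẋ)=(0.387736, 1.062773) → end (x,ẋ)=(0.740278, 1.357871)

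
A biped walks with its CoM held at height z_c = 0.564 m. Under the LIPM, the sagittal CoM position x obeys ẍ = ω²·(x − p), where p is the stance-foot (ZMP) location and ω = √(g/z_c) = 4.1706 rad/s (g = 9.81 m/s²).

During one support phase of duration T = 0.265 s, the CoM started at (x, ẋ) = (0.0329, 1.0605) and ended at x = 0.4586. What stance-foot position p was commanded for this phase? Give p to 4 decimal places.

ωT = 4.1706·0.265 = 1.105209; cosh(ωT) = 1.675499, sinh(ωT) = 1.344357
x(T) = p + (x₀−p)·cosh(ωT) + (ẋ₀/ω)·sinh(ωT) ⇒ p·(1 − cosh) = x(T) − x₀·cosh − (ẋ₀/ω)·sinh
numerator   = 0.4586 − (0.0329)·1.675499 − (1.0605/4.1706)·1.344357 = 0.061633
denominator = 1 − 1.675499 = -0.675499
p = 0.061633 / -0.675499 = -0.0912

p = -0.0912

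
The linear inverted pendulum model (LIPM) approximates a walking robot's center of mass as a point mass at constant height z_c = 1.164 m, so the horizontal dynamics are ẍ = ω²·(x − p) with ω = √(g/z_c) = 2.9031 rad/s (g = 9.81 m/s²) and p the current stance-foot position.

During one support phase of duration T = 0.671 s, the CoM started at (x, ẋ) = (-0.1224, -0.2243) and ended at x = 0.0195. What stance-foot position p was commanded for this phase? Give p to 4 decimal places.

p = -0.2804

ωT = 2.9031·0.671 = 1.947980; cosh(ωT) = 3.578533, sinh(ωT) = 3.435971
x(T) = p + (x₀−p)·cosh(ωT) + (ẋ₀/ω)·sinh(ωT) ⇒ p·(1 − cosh) = x(T) − x₀·cosh − (ẋ₀/ω)·sinh
numerator   = 0.0195 − (-0.1224)·3.578533 − (-0.2243/2.9031)·3.435971 = 0.722983
denominator = 1 − 3.578533 = -2.578533
p = 0.722983 / -2.578533 = -0.2804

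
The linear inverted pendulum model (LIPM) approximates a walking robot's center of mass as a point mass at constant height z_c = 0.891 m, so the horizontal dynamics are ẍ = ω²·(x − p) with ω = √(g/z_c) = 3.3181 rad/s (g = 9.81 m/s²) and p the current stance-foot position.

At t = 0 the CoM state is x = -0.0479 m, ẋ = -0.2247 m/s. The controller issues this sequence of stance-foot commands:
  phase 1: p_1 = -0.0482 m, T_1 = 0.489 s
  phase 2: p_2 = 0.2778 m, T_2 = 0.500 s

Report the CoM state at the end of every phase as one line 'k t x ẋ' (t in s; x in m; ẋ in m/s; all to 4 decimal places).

phase 1: p=-0.0482, T=0.489, ωT=1.622551, cosh=2.631696, sinh=2.434301; start (x,ẋ)=(-0.047900, -0.224700) → end (x,ẋ)=(-0.212260, -0.588919)
phase 2: p=0.2778, T=0.500, ωT=1.659050, cosh=2.722318, sinh=2.531999; start (x,ẋ)=(-0.212260, -0.588919) → end (x,ẋ)=(-1.505696, -5.720427)

1 0.4890 -0.2123 -0.5889
2 0.9890 -1.5057 -5.7204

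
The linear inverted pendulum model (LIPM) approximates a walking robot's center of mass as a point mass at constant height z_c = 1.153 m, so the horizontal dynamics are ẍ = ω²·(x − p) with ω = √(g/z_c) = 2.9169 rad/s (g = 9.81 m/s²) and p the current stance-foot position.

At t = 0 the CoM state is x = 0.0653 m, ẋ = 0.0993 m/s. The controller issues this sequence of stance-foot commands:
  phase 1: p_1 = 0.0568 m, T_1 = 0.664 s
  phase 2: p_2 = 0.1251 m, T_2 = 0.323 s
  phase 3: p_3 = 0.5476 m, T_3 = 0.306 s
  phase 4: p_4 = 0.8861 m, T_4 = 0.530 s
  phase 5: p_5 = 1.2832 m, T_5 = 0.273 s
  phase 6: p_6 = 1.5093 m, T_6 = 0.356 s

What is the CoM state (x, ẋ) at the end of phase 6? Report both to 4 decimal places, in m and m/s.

x = 0.6093, ẋ = -2.1548

phase 1: p=0.0568, T=0.664, ωT=1.936822, cosh=3.540415, sinh=3.396253; start (x,ẋ)=(0.065300, 0.099300) → end (x,ẋ)=(0.202512, 0.435769)
phase 2: p=0.1251, T=0.323, ωT=0.942159, cosh=1.477650, sinh=1.087864; start (x,ẋ)=(0.202512, 0.435769) → end (x,ẋ)=(0.402009, 0.889557)
phase 3: p=0.5476, T=0.306, ωT=0.892571, cosh=1.425500, sinh=1.015899; start (x,ẋ)=(0.402009, 0.889557) → end (x,ẋ)=(0.649875, 0.836637)
phase 4: p=0.8861, T=0.530, ωT=1.545957, cosh=2.452784, sinh=2.239676; start (x,ẋ)=(0.649875, 0.836637) → end (x,ẋ)=(0.949084, 0.508854)
phase 5: p=1.2832, T=0.273, ωT=0.796314, cosh=1.334170, sinh=0.883182; start (x,ẋ)=(0.949084, 0.508854) → end (x,ẋ)=(0.991504, -0.181835)
phase 6: p=1.5093, T=0.356, ωT=1.038416, cosh=1.589378, sinh=1.235363; start (x,ẋ)=(0.991504, -0.181835) → end (x,ẋ)=(0.609316, -2.154845)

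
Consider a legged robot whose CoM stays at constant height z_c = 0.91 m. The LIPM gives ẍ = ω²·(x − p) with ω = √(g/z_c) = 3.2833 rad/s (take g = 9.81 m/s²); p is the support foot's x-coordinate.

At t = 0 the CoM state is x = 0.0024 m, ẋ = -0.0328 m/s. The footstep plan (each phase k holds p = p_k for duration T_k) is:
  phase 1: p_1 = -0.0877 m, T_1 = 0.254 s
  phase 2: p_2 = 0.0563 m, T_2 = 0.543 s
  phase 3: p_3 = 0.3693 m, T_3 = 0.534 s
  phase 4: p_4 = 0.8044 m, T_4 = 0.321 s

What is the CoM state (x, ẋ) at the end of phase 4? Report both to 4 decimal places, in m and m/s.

phase 1: p=-0.0877, T=0.254, ωT=0.833958, cosh=1.368370, sinh=0.934044; start (x,ẋ)=(0.002400, -0.032800) → end (x,ẋ)=(0.026259, 0.231431)
phase 2: p=0.0563, T=0.543, ωT=1.782832, cosh=3.057417, sinh=2.889256; start (x,ẋ)=(0.026259, 0.231431) → end (x,ẋ)=(0.168109, 0.422605)
phase 3: p=0.3693, T=0.534, ωT=1.753282, cosh=2.973363, sinh=2.800158; start (x,ẋ)=(0.168109, 0.422605) → end (x,ẋ)=(0.131503, -0.593146)
phase 4: p=0.8044, T=0.321, ωT=1.053939, cosh=1.608746, sinh=1.260184; start (x,ẋ)=(0.131503, -0.593146) → end (x,ẋ)=(-0.505779, -3.738374)

x = -0.5058, ẋ = -3.7384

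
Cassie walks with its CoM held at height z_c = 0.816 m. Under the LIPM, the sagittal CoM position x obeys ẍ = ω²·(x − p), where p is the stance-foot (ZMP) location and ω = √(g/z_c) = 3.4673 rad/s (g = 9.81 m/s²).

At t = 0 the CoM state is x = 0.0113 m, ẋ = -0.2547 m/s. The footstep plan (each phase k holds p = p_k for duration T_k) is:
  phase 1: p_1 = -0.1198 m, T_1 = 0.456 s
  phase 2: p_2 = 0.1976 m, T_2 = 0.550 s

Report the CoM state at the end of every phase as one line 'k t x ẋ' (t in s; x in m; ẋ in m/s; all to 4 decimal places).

phase 1: p=-0.1198, T=0.456, ωT=1.581089, cosh=2.532998, sinh=2.327247; start (x,ẋ)=(0.011300, -0.254700) → end (x,ẋ)=(0.041322, 0.412726)
phase 2: p=0.1976, T=0.550, ωT=1.907015, cosh=3.440742, sinh=3.292219; start (x,ẋ)=(0.041322, 0.412726) → end (x,ẋ)=(0.051772, -0.363851)

1 0.4560 0.0413 0.4127
2 1.0060 0.0518 -0.3639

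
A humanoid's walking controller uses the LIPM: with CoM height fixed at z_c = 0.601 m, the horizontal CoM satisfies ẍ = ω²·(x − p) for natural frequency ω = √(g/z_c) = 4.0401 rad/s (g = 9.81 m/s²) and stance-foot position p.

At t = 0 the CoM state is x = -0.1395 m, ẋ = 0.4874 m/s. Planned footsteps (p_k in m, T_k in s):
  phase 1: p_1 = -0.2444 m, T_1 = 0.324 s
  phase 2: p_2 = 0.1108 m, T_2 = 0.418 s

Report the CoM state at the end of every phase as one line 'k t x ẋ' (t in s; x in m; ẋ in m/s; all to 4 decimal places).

1 0.3240 0.1710 1.6954
2 0.7420 1.3763 5.3809

phase 1: p=-0.2444, T=0.324, ωT=1.308992, cosh=1.986267, sinh=1.716175; start (x,ẋ)=(-0.139500, 0.487400) → end (x,ẋ)=(0.171000, 1.695432)
phase 2: p=0.1108, T=0.418, ωT=1.688762, cosh=2.798761, sinh=2.614013; start (x,ẋ)=(0.171000, 1.695432) → end (x,ẋ)=(1.376258, 5.380871)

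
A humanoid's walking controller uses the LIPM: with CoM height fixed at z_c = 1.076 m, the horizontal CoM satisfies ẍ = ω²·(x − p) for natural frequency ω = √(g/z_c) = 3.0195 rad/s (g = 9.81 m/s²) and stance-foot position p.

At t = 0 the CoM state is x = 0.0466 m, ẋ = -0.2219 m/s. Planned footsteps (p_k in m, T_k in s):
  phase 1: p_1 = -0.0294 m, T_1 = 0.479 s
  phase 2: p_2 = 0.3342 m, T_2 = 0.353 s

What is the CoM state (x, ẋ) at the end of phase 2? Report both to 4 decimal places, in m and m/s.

phase 1: p=-0.0294, T=0.479, ωT=1.446340, cosh=2.241486, sinh=2.006056; start (x,ẋ)=(0.046600, -0.221900) → end (x,ẋ)=(-0.006470, -0.037032)
phase 2: p=0.3342, T=0.353, ωT=1.065883, cosh=1.623913, sinh=1.279490; start (x,ẋ)=(-0.006470, -0.037032) → end (x,ẋ)=(-0.234711, -1.376288)

x = -0.2347, ẋ = -1.3763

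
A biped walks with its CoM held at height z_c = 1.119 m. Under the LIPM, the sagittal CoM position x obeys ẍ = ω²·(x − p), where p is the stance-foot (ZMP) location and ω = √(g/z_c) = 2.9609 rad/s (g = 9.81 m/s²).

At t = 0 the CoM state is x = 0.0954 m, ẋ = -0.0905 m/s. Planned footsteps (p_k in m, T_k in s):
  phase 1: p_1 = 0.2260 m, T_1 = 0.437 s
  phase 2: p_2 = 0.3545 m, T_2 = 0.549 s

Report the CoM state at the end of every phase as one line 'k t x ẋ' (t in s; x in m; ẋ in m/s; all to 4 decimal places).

1 0.4370 -0.0816 -0.8296
2 0.9860 -1.4806 -5.3426

phase 1: p=0.2260, T=0.437, ωT=1.293913, cosh=1.960613, sinh=1.686417; start (x,ẋ)=(0.095400, -0.090500) → end (x,ẋ)=(-0.081601, -0.829562)
phase 2: p=0.3545, T=0.549, ωT=1.625534, cosh=2.638969, sinh=2.442163; start (x,ẋ)=(-0.081601, -0.829562) → end (x,ẋ)=(-1.480585, -5.342639)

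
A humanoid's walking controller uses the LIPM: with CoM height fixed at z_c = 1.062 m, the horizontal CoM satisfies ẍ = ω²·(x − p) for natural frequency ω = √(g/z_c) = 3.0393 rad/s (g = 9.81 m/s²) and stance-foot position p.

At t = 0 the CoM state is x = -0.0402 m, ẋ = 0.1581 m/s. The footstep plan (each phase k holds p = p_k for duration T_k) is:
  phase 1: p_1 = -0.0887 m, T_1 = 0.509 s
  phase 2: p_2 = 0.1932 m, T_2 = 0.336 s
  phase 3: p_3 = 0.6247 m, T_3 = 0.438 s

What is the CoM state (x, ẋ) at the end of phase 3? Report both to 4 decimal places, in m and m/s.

x = 0.7375, ẋ = 0.7710

phase 1: p=-0.0887, T=0.509, ωT=1.547004, cosh=2.455130, sinh=2.242245; start (x,ẋ)=(-0.040200, 0.158100) → end (x,ẋ)=(0.147012, 0.718676)
phase 2: p=0.1932, T=0.336, ωT=1.021205, cosh=1.568349, sinh=1.208189; start (x,ẋ)=(0.147012, 0.718676) → end (x,ẋ)=(0.406451, 0.957532)
phase 3: p=0.6247, T=0.438, ωT=1.331213, cosh=2.024895, sinh=1.760739; start (x,ẋ)=(0.406451, 0.957532) → end (x,ẋ)=(0.737489, 0.770960)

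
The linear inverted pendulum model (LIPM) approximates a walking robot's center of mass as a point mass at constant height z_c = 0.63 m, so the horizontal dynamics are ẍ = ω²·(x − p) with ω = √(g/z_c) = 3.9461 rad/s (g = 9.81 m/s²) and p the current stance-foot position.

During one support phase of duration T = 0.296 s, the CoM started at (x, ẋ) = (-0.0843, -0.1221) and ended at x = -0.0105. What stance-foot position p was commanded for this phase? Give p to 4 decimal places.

ωT = 3.9461·0.296 = 1.168046; cosh(ωT) = 1.763338, sinh(ωT) = 1.452364
x(T) = p + (x₀−p)·cosh(ωT) + (ẋ₀/ω)·sinh(ωT) ⇒ p·(1 − cosh) = x(T) − x₀·cosh − (ẋ₀/ω)·sinh
numerator   = -0.0105 − (-0.0843)·1.763338 − (-0.1221/3.9461)·1.452364 = 0.183088
denominator = 1 − 1.763338 = -0.763338
p = 0.183088 / -0.763338 = -0.2399

p = -0.2399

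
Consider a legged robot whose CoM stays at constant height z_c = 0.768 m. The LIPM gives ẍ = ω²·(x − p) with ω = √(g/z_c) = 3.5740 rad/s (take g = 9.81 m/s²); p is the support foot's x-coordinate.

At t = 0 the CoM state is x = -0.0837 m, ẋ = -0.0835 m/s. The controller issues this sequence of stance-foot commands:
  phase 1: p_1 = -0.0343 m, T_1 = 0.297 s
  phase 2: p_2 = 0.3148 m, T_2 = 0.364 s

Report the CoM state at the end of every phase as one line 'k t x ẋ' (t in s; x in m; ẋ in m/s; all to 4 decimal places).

phase 1: p=-0.0343, T=0.297, ωT=1.061478, cosh=1.618292, sinh=1.272348; start (x,ẋ)=(-0.083700, -0.083500) → end (x,ẋ)=(-0.143970, -0.359768)
phase 2: p=0.3148, T=0.364, ωT=1.300936, cosh=1.972505, sinh=1.700228; start (x,ẋ)=(-0.143970, -0.359768) → end (x,ẋ)=(-0.761275, -3.497410)

1 0.2970 -0.1440 -0.3598
2 0.6610 -0.7613 -3.4974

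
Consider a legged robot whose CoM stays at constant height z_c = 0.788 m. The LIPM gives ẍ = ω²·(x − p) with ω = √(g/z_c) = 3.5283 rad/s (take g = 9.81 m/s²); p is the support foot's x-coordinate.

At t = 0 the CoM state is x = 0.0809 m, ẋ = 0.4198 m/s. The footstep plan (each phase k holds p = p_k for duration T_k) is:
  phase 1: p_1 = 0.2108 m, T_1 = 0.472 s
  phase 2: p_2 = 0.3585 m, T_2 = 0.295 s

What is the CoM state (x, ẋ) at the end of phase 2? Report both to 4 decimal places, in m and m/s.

phase 1: p=0.2108, T=0.472, ωT=1.665358, cosh=2.738343, sinh=2.549220; start (x,ẋ)=(0.080900, 0.419800) → end (x,ẋ)=(0.158398, -0.018818)
phase 2: p=0.3585, T=0.295, ωT=1.040849, cosh=1.592387, sinh=1.239232; start (x,ẋ)=(0.158398, -0.018818) → end (x,ẋ)=(0.033250, -0.904890)

x = 0.0333, ẋ = -0.9049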